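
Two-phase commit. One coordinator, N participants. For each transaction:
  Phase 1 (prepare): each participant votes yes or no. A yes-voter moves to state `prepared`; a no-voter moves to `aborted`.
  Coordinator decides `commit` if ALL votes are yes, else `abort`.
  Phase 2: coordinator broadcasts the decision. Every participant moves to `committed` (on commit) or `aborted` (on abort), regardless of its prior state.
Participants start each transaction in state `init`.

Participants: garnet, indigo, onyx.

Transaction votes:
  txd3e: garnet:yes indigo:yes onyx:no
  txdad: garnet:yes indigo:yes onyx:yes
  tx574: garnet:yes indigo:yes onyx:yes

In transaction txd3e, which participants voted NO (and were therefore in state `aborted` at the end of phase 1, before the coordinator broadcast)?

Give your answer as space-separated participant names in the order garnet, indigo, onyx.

Txn txd3e phase 1: garnet yes -> prepared; indigo yes -> prepared; onyx no -> aborted

Answer: onyx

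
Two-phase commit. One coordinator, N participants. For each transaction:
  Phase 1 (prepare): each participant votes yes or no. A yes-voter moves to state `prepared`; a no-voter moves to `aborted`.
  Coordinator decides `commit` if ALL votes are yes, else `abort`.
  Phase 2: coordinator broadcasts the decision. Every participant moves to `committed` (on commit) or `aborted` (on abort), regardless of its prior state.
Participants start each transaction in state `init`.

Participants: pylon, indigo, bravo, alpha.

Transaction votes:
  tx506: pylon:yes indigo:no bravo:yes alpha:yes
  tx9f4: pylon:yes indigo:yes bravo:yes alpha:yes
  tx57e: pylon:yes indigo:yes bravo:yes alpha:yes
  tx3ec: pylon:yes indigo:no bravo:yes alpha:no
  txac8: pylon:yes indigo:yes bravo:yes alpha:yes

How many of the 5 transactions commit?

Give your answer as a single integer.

tx506: no from indigo -> abort (commits=0)
tx9f4: all yes -> commit (commits=1)
tx57e: all yes -> commit (commits=2)
tx3ec: no from indigo, alpha -> abort (commits=2)
txac8: all yes -> commit (commits=3)

Answer: 3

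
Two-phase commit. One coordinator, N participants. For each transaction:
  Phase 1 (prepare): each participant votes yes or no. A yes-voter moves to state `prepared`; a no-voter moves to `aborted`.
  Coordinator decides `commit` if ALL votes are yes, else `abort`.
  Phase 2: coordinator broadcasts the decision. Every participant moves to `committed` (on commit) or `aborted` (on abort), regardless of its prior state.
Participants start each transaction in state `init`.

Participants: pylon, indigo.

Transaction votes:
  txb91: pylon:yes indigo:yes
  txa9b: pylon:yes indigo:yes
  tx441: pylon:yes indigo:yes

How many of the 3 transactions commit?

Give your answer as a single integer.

Answer: 3

Derivation:
txb91: all yes -> commit (commits=1)
txa9b: all yes -> commit (commits=2)
tx441: all yes -> commit (commits=3)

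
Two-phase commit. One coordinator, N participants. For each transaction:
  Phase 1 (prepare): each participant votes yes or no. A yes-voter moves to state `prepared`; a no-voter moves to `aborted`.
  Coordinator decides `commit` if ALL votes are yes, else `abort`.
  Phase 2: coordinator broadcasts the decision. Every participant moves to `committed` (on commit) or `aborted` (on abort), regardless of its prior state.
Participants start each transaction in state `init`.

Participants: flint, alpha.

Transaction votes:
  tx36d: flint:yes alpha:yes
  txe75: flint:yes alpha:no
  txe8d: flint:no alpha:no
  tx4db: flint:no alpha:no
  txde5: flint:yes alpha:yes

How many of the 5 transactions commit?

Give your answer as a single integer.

Answer: 2

Derivation:
tx36d: all yes -> commit (commits=1)
txe75: no from alpha -> abort (commits=1)
txe8d: no from flint, alpha -> abort (commits=1)
tx4db: no from flint, alpha -> abort (commits=1)
txde5: all yes -> commit (commits=2)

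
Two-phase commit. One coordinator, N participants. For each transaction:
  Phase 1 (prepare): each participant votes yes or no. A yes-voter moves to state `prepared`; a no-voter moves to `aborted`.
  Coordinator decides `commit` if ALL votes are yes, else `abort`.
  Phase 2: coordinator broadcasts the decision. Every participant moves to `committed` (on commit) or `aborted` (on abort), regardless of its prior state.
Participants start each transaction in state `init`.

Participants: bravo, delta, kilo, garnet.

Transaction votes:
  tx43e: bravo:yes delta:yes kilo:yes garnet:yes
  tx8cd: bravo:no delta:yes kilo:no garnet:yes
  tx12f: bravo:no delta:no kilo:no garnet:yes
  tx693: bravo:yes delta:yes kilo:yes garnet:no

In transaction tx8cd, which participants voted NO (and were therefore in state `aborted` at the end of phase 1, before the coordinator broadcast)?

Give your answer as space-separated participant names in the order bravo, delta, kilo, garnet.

Txn tx8cd phase 1: bravo no -> aborted; delta yes -> prepared; kilo no -> aborted; garnet yes -> prepared

Answer: bravo kilo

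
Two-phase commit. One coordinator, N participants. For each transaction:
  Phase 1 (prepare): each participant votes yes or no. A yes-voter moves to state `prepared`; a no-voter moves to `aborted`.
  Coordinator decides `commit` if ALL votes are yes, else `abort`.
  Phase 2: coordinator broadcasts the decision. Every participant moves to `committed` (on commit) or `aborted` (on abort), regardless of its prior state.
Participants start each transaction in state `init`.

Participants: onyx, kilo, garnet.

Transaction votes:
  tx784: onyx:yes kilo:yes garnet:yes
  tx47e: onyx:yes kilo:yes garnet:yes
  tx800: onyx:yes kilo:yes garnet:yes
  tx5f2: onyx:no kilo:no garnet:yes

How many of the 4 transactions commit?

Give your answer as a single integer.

Answer: 3

Derivation:
tx784: all yes -> commit (commits=1)
tx47e: all yes -> commit (commits=2)
tx800: all yes -> commit (commits=3)
tx5f2: no from onyx, kilo -> abort (commits=3)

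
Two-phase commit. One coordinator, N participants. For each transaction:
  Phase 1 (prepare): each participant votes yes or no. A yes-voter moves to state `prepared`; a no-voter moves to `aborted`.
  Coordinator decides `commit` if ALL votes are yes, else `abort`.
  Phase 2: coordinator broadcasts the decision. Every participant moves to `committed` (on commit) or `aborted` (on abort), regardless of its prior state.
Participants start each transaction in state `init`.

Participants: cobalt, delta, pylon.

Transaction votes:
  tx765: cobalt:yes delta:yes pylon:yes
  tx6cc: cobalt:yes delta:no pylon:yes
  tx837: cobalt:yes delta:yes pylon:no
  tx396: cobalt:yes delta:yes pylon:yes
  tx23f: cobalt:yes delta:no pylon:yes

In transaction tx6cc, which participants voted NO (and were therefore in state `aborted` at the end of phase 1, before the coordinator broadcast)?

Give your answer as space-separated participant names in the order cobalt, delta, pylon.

Txn tx6cc phase 1: cobalt yes -> prepared; delta no -> aborted; pylon yes -> prepared

Answer: delta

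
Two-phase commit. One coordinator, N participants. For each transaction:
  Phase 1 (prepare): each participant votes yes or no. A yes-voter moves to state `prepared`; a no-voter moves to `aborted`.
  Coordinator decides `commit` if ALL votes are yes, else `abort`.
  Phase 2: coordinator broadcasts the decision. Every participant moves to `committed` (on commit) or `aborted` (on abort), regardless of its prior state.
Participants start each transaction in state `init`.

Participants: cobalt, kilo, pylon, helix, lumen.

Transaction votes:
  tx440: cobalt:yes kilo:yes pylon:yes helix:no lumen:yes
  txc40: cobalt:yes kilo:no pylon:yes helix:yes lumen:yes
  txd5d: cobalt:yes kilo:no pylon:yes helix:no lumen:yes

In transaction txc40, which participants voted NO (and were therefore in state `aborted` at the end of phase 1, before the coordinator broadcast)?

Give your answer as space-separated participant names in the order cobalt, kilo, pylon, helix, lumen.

Txn txc40 phase 1: cobalt yes -> prepared; kilo no -> aborted; pylon yes -> prepared; helix yes -> prepared; lumen yes -> prepared

Answer: kilo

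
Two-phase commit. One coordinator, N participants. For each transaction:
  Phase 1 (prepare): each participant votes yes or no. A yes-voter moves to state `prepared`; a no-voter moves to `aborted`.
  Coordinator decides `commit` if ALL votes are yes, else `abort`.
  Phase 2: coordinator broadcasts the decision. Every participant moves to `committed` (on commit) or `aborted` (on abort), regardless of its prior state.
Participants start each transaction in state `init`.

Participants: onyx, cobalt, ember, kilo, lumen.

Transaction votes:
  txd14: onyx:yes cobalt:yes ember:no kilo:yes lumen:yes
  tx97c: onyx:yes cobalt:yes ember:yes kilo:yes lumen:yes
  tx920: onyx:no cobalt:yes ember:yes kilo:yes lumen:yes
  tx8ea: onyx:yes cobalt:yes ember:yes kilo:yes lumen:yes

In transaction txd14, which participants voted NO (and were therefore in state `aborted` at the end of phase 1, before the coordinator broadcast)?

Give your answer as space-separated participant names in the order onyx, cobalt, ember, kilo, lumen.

Answer: ember

Derivation:
Txn txd14 phase 1: onyx yes -> prepared; cobalt yes -> prepared; ember no -> aborted; kilo yes -> prepared; lumen yes -> prepared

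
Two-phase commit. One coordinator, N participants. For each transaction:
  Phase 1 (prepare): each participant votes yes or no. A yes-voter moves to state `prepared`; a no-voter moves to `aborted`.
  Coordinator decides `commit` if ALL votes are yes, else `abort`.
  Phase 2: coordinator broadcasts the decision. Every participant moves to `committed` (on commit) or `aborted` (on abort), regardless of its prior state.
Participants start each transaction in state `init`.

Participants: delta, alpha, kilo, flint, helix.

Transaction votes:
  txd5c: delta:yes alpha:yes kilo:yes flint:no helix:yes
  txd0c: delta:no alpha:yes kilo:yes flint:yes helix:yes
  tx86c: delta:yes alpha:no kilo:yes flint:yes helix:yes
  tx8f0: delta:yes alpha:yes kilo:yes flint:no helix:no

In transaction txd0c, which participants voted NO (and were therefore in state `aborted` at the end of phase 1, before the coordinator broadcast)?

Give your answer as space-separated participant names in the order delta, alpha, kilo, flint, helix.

Answer: delta

Derivation:
Txn txd0c phase 1: delta no -> aborted; alpha yes -> prepared; kilo yes -> prepared; flint yes -> prepared; helix yes -> prepared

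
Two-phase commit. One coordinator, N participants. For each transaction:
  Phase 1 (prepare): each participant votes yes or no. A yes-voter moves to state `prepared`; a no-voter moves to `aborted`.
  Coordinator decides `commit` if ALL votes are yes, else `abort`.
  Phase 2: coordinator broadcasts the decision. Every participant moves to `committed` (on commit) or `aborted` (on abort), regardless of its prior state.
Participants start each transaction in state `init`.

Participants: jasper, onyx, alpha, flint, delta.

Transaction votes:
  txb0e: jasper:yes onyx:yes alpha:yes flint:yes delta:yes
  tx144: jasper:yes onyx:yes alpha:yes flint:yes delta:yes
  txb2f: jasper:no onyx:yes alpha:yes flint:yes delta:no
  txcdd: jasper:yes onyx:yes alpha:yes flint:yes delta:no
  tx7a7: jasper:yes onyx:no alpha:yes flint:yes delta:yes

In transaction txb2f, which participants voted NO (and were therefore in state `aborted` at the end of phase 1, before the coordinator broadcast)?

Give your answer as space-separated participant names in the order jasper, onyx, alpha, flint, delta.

Answer: jasper delta

Derivation:
Txn txb2f phase 1: jasper no -> aborted; onyx yes -> prepared; alpha yes -> prepared; flint yes -> prepared; delta no -> aborted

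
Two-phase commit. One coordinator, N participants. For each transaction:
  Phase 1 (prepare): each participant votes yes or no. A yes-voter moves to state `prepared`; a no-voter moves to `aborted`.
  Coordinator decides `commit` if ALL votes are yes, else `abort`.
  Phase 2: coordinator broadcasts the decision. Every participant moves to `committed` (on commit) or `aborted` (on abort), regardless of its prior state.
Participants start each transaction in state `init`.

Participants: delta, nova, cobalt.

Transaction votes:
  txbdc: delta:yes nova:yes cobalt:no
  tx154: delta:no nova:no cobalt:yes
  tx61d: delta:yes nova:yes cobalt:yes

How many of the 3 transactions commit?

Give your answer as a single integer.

txbdc: no from cobalt -> abort (commits=0)
tx154: no from delta, nova -> abort (commits=0)
tx61d: all yes -> commit (commits=1)

Answer: 1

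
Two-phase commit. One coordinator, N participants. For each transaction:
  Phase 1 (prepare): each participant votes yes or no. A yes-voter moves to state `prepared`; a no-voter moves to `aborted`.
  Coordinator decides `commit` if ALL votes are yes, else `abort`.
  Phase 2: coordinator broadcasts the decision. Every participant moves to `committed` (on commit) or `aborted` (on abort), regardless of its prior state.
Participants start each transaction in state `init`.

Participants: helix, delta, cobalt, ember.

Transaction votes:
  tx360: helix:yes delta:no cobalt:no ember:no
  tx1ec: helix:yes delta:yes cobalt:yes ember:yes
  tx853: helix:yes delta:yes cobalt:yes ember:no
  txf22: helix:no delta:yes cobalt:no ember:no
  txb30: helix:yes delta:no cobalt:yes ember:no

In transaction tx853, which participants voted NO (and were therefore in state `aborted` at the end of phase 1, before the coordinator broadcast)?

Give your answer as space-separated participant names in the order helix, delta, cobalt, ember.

Answer: ember

Derivation:
Txn tx853 phase 1: helix yes -> prepared; delta yes -> prepared; cobalt yes -> prepared; ember no -> aborted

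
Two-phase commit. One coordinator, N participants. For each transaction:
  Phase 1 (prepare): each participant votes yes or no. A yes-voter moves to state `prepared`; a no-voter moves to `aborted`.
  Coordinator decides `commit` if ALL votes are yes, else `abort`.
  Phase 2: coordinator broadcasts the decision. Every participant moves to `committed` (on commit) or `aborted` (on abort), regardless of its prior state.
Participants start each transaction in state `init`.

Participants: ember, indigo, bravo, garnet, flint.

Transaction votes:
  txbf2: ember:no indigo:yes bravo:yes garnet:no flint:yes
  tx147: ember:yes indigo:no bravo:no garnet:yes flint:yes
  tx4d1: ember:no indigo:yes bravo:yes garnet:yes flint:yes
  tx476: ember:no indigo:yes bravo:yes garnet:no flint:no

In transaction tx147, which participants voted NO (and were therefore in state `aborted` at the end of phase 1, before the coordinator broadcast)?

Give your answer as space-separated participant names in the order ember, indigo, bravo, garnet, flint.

Txn tx147 phase 1: ember yes -> prepared; indigo no -> aborted; bravo no -> aborted; garnet yes -> prepared; flint yes -> prepared

Answer: indigo bravo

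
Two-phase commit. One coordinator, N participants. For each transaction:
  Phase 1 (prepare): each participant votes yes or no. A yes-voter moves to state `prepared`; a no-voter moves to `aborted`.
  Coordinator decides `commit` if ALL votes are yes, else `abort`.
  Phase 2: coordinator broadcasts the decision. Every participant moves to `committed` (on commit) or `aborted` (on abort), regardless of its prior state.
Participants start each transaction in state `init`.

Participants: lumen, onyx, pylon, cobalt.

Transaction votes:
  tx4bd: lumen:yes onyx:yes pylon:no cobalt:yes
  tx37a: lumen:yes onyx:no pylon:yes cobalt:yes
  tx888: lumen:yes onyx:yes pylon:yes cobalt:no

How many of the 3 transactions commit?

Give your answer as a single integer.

Answer: 0

Derivation:
tx4bd: no from pylon -> abort (commits=0)
tx37a: no from onyx -> abort (commits=0)
tx888: no from cobalt -> abort (commits=0)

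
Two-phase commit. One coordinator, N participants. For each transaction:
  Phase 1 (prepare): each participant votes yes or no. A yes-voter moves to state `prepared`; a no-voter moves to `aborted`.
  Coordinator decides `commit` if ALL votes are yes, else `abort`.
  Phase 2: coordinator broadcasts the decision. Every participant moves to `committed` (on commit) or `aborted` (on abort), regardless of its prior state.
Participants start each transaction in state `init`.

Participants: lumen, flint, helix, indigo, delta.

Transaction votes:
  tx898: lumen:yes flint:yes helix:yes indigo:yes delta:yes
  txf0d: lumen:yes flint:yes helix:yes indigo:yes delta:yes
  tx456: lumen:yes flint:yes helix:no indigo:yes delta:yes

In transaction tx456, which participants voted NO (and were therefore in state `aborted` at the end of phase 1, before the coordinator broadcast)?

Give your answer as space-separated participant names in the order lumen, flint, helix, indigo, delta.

Txn tx456 phase 1: lumen yes -> prepared; flint yes -> prepared; helix no -> aborted; indigo yes -> prepared; delta yes -> prepared

Answer: helix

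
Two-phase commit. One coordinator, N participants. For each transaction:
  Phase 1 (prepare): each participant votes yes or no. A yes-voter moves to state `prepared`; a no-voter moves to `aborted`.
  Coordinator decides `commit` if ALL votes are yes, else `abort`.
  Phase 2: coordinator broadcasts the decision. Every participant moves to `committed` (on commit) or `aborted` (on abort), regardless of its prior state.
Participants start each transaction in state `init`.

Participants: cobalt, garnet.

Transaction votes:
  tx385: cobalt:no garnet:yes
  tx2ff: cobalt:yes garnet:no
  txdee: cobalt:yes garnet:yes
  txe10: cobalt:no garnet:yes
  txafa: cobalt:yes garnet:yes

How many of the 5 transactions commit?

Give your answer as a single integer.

Answer: 2

Derivation:
tx385: no from cobalt -> abort (commits=0)
tx2ff: no from garnet -> abort (commits=0)
txdee: all yes -> commit (commits=1)
txe10: no from cobalt -> abort (commits=1)
txafa: all yes -> commit (commits=2)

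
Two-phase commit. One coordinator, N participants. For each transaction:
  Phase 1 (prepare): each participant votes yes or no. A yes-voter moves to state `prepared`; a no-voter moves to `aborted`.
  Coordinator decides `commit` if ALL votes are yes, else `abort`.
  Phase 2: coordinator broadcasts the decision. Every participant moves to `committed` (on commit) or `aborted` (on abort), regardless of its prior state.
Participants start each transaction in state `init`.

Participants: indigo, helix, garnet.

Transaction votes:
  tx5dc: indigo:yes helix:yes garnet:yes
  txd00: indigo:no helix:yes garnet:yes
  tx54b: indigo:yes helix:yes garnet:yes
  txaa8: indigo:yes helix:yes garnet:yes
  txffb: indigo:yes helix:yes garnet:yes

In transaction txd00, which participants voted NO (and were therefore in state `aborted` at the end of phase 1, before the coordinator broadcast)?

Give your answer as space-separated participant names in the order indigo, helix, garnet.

Answer: indigo

Derivation:
Txn txd00 phase 1: indigo no -> aborted; helix yes -> prepared; garnet yes -> prepared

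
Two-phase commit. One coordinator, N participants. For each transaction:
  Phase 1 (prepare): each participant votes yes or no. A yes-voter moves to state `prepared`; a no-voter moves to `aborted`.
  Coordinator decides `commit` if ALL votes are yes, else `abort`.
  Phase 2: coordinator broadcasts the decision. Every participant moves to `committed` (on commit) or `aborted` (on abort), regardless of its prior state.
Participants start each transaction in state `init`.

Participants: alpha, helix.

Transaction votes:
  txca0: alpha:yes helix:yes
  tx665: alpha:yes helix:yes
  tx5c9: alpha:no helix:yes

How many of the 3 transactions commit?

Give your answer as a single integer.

txca0: all yes -> commit (commits=1)
tx665: all yes -> commit (commits=2)
tx5c9: no from alpha -> abort (commits=2)

Answer: 2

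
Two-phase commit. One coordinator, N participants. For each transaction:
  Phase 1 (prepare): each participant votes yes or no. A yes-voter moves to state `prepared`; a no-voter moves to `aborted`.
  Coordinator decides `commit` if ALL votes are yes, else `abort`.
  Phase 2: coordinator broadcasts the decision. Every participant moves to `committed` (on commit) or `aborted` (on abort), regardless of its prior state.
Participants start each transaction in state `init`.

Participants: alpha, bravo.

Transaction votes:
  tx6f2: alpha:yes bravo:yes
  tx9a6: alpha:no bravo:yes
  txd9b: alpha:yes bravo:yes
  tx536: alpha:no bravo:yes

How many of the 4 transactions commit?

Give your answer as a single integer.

Answer: 2

Derivation:
tx6f2: all yes -> commit (commits=1)
tx9a6: no from alpha -> abort (commits=1)
txd9b: all yes -> commit (commits=2)
tx536: no from alpha -> abort (commits=2)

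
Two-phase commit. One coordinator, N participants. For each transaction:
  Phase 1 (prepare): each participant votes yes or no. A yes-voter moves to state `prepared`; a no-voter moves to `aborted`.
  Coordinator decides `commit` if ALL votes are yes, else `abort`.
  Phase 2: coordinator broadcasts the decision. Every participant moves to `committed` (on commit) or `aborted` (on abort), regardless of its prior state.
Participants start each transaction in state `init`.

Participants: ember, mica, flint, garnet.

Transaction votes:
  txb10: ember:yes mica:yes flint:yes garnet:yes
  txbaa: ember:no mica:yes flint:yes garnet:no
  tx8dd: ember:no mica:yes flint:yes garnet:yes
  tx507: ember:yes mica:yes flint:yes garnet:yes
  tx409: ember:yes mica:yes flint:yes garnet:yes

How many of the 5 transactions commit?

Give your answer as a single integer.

Answer: 3

Derivation:
txb10: all yes -> commit (commits=1)
txbaa: no from ember, garnet -> abort (commits=1)
tx8dd: no from ember -> abort (commits=1)
tx507: all yes -> commit (commits=2)
tx409: all yes -> commit (commits=3)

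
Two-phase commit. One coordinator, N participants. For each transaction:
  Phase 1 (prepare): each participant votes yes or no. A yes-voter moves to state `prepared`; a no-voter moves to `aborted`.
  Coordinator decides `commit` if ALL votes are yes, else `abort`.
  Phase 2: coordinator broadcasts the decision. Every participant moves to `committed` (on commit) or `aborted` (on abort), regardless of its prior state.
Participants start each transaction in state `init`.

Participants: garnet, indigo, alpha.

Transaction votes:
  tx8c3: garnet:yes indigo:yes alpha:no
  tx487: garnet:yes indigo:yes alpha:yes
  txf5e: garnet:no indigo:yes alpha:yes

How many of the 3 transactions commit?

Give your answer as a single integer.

Answer: 1

Derivation:
tx8c3: no from alpha -> abort (commits=0)
tx487: all yes -> commit (commits=1)
txf5e: no from garnet -> abort (commits=1)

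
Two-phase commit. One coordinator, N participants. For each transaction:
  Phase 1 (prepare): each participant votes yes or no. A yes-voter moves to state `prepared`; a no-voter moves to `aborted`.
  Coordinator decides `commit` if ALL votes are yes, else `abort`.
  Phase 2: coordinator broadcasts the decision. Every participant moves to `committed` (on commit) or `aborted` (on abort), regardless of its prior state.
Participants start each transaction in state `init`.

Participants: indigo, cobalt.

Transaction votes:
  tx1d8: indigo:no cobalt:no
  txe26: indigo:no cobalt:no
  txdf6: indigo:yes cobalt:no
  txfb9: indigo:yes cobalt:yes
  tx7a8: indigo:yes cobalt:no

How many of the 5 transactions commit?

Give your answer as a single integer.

tx1d8: no from indigo, cobalt -> abort (commits=0)
txe26: no from indigo, cobalt -> abort (commits=0)
txdf6: no from cobalt -> abort (commits=0)
txfb9: all yes -> commit (commits=1)
tx7a8: no from cobalt -> abort (commits=1)

Answer: 1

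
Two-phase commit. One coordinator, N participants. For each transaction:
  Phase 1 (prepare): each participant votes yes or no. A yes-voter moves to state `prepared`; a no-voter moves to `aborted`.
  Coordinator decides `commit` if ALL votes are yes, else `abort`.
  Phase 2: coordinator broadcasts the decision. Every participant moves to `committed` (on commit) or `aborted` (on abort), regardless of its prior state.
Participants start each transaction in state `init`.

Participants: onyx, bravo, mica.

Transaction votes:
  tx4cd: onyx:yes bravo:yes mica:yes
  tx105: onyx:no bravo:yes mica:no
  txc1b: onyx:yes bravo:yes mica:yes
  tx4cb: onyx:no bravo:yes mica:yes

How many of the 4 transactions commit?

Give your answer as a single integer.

tx4cd: all yes -> commit (commits=1)
tx105: no from onyx, mica -> abort (commits=1)
txc1b: all yes -> commit (commits=2)
tx4cb: no from onyx -> abort (commits=2)

Answer: 2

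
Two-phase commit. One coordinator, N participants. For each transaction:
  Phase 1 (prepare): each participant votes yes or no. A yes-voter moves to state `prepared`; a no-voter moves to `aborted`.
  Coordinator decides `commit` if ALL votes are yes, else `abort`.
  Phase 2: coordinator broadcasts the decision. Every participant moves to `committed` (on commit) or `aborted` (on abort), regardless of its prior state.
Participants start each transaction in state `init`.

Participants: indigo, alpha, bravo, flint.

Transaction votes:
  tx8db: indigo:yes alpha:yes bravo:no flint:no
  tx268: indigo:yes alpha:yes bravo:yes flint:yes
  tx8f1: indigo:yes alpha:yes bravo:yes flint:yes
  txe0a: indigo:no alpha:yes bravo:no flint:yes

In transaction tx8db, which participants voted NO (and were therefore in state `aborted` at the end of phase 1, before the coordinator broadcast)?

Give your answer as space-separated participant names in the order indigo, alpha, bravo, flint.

Answer: bravo flint

Derivation:
Txn tx8db phase 1: indigo yes -> prepared; alpha yes -> prepared; bravo no -> aborted; flint no -> aborted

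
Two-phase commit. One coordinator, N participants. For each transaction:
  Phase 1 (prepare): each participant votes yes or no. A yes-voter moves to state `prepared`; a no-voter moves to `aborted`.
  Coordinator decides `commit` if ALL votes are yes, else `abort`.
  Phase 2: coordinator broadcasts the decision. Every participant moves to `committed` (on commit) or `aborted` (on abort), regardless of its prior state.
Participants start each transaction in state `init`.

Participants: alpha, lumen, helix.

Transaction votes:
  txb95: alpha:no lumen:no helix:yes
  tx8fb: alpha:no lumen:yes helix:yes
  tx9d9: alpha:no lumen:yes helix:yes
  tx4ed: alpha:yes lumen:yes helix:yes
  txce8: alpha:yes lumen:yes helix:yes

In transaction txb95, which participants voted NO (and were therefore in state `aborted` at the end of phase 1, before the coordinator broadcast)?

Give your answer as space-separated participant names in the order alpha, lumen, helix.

Answer: alpha lumen

Derivation:
Txn txb95 phase 1: alpha no -> aborted; lumen no -> aborted; helix yes -> prepared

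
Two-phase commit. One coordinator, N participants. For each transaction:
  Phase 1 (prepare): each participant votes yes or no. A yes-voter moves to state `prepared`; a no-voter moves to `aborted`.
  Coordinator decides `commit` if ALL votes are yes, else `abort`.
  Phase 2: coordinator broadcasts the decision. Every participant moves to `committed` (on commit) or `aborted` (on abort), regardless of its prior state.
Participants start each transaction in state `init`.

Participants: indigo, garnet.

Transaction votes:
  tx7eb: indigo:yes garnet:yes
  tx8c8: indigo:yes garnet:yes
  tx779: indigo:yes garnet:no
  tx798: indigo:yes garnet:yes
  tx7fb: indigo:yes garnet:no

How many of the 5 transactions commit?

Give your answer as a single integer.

Answer: 3

Derivation:
tx7eb: all yes -> commit (commits=1)
tx8c8: all yes -> commit (commits=2)
tx779: no from garnet -> abort (commits=2)
tx798: all yes -> commit (commits=3)
tx7fb: no from garnet -> abort (commits=3)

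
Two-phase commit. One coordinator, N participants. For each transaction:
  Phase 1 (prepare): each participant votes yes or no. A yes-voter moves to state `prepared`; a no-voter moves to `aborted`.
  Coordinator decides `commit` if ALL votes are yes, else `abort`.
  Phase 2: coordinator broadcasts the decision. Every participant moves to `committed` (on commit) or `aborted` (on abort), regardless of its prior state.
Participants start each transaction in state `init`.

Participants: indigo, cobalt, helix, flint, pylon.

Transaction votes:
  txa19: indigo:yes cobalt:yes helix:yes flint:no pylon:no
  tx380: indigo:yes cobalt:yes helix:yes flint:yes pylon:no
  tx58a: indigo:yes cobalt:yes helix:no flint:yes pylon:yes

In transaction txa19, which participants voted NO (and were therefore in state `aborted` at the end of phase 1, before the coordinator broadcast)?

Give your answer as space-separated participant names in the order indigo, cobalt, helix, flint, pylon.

Txn txa19 phase 1: indigo yes -> prepared; cobalt yes -> prepared; helix yes -> prepared; flint no -> aborted; pylon no -> aborted

Answer: flint pylon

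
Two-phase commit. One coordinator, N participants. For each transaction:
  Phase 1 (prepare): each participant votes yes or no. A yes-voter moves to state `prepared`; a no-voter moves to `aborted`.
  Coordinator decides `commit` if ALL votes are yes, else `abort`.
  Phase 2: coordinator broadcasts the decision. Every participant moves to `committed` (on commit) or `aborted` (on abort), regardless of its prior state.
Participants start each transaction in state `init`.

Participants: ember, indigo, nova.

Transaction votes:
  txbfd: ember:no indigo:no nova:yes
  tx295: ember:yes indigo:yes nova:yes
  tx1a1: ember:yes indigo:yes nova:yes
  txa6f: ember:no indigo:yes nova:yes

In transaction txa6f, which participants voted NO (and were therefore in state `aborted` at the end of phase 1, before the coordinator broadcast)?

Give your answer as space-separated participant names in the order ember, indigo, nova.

Txn txa6f phase 1: ember no -> aborted; indigo yes -> prepared; nova yes -> prepared

Answer: ember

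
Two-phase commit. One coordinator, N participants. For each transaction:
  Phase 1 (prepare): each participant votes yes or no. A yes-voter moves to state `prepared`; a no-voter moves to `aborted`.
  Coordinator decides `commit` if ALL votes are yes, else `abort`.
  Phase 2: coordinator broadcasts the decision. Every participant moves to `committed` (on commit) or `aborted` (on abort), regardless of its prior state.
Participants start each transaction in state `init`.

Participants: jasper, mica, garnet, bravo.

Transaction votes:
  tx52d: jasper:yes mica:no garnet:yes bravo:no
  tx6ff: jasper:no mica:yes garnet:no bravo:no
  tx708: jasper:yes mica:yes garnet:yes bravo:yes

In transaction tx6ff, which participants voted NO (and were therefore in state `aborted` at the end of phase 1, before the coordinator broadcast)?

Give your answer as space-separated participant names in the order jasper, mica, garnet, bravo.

Answer: jasper garnet bravo

Derivation:
Txn tx6ff phase 1: jasper no -> aborted; mica yes -> prepared; garnet no -> aborted; bravo no -> aborted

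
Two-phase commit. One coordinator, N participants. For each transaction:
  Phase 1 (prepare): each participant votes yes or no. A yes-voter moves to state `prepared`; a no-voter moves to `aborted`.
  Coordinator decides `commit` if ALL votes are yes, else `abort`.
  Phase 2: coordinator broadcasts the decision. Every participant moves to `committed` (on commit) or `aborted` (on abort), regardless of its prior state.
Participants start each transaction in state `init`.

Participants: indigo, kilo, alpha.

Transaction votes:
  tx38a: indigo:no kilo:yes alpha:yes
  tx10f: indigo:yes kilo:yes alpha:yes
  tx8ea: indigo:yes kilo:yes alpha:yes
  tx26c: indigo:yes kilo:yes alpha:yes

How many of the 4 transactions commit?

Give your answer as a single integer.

Answer: 3

Derivation:
tx38a: no from indigo -> abort (commits=0)
tx10f: all yes -> commit (commits=1)
tx8ea: all yes -> commit (commits=2)
tx26c: all yes -> commit (commits=3)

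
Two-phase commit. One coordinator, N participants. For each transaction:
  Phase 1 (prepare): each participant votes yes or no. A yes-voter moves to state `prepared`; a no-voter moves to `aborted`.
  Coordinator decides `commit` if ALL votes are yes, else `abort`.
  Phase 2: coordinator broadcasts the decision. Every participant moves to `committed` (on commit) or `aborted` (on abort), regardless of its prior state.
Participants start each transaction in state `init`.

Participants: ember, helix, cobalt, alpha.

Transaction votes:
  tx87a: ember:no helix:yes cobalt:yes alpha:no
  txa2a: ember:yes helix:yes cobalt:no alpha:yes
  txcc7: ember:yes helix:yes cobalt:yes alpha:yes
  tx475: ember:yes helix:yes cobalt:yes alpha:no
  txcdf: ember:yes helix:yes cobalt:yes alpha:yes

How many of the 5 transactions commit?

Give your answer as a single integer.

tx87a: no from ember, alpha -> abort (commits=0)
txa2a: no from cobalt -> abort (commits=0)
txcc7: all yes -> commit (commits=1)
tx475: no from alpha -> abort (commits=1)
txcdf: all yes -> commit (commits=2)

Answer: 2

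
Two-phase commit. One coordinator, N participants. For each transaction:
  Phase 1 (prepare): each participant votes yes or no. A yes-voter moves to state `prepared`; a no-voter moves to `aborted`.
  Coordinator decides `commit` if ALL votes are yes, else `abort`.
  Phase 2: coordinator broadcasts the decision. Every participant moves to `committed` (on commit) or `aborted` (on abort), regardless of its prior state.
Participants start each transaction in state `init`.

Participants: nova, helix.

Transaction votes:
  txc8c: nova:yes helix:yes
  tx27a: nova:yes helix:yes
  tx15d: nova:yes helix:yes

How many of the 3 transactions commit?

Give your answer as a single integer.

Answer: 3

Derivation:
txc8c: all yes -> commit (commits=1)
tx27a: all yes -> commit (commits=2)
tx15d: all yes -> commit (commits=3)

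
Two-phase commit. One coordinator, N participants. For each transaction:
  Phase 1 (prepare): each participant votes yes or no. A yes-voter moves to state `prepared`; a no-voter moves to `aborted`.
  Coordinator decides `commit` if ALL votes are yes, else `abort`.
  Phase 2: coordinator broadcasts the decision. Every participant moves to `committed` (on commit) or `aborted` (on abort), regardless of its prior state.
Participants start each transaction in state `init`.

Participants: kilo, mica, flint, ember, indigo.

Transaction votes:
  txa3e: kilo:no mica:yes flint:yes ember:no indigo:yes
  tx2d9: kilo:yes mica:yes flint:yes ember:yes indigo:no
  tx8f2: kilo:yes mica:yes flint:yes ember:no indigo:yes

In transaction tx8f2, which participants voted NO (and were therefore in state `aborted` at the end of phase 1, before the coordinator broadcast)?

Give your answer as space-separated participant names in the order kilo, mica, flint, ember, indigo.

Answer: ember

Derivation:
Txn tx8f2 phase 1: kilo yes -> prepared; mica yes -> prepared; flint yes -> prepared; ember no -> aborted; indigo yes -> prepared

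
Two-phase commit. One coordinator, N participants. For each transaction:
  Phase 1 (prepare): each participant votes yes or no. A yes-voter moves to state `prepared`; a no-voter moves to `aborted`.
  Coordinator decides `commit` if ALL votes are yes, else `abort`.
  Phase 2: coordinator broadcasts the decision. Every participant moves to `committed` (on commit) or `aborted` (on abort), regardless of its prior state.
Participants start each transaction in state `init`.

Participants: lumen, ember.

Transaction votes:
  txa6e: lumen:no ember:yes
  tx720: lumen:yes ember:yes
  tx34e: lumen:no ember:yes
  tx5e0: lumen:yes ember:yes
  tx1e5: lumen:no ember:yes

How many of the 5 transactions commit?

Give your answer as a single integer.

txa6e: no from lumen -> abort (commits=0)
tx720: all yes -> commit (commits=1)
tx34e: no from lumen -> abort (commits=1)
tx5e0: all yes -> commit (commits=2)
tx1e5: no from lumen -> abort (commits=2)

Answer: 2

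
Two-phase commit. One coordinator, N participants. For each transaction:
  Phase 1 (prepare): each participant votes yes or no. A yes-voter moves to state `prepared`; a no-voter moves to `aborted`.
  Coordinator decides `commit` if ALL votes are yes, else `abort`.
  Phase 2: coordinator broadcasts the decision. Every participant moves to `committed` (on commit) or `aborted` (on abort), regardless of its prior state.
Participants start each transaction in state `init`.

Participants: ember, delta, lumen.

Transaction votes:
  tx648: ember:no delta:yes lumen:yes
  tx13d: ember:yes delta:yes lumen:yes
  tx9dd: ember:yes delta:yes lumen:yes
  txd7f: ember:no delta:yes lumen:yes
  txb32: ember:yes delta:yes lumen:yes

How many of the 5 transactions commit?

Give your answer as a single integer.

Answer: 3

Derivation:
tx648: no from ember -> abort (commits=0)
tx13d: all yes -> commit (commits=1)
tx9dd: all yes -> commit (commits=2)
txd7f: no from ember -> abort (commits=2)
txb32: all yes -> commit (commits=3)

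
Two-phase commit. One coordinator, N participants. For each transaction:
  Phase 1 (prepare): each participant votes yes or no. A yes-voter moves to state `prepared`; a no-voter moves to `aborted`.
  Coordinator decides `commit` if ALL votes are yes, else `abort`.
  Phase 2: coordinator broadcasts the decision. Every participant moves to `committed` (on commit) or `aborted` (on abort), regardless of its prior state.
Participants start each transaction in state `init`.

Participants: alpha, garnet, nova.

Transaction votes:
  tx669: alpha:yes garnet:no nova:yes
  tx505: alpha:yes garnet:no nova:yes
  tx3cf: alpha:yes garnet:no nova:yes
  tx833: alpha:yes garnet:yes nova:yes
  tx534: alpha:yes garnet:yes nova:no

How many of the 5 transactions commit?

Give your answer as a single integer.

Answer: 1

Derivation:
tx669: no from garnet -> abort (commits=0)
tx505: no from garnet -> abort (commits=0)
tx3cf: no from garnet -> abort (commits=0)
tx833: all yes -> commit (commits=1)
tx534: no from nova -> abort (commits=1)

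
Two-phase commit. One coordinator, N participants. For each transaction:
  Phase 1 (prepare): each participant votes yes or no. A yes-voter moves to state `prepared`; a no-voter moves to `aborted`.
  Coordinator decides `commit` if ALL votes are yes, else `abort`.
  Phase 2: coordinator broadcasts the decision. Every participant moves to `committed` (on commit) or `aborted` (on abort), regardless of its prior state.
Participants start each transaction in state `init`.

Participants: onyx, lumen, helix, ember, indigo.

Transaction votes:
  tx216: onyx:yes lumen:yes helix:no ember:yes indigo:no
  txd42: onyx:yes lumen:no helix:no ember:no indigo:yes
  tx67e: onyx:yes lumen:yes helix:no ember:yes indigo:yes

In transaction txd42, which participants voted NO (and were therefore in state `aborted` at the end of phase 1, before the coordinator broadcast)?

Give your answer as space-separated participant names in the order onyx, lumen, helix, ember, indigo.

Answer: lumen helix ember

Derivation:
Txn txd42 phase 1: onyx yes -> prepared; lumen no -> aborted; helix no -> aborted; ember no -> aborted; indigo yes -> prepared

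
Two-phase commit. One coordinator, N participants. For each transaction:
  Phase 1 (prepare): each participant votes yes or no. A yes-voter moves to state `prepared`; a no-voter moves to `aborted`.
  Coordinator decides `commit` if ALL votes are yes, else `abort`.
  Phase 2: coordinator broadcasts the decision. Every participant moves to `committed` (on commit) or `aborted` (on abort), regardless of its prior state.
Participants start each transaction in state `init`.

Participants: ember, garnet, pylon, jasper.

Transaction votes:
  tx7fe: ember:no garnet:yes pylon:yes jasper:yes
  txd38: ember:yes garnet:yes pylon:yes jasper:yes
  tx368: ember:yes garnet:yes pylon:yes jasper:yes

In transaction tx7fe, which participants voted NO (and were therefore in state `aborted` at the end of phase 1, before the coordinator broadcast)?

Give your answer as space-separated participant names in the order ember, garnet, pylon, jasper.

Txn tx7fe phase 1: ember no -> aborted; garnet yes -> prepared; pylon yes -> prepared; jasper yes -> prepared

Answer: ember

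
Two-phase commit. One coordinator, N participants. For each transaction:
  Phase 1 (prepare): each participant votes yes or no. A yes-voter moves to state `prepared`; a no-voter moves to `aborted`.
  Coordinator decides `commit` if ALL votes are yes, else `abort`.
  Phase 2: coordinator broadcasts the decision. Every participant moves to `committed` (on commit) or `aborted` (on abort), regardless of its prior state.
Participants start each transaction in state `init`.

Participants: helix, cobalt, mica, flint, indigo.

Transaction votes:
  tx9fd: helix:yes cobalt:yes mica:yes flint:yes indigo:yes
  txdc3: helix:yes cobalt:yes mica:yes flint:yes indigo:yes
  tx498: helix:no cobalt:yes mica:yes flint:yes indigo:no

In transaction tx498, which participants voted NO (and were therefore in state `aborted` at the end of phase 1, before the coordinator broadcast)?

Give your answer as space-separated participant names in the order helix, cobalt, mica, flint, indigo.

Answer: helix indigo

Derivation:
Txn tx498 phase 1: helix no -> aborted; cobalt yes -> prepared; mica yes -> prepared; flint yes -> prepared; indigo no -> aborted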